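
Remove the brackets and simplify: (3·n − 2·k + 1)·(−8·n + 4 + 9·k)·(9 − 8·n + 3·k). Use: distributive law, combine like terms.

(3·n − 2·k + 1)·(−8·n + 4 + 9·k)·(9 − 8·n + 3·k)
= (−24·n^2 + 12·n + 27·k·n + 16·k·n − 8·k − 18·k^2 − 8·n + 4 + 9·k)·(9 − 8·n + 3·k)    [distributive law]
= (−24·n^2 + 4·n + 43·k·n + k − 18·k^2 + 4)·(9 − 8·n + 3·k)    [combine like terms]
= −216·n^2 + 192·n^3 − 72·k·n^2 + 36·n − 32·n^2 + 12·k·n + 387·k·n − 344·k·n^2 + 129·k^2·n + 9·k − 8·k·n + 3·k^2 − 162·k^2 + 144·k^2·n − 54·k^3 + 36 − 32·n + 12·k    [distributive law]
= −248·n^2 + 192·n^3 − 416·k·n^2 + 4·n + 391·k·n + 273·k^2·n + 21·k − 159·k^2 − 54·k^3 + 36    [combine like terms]

−248·n^2 + 192·n^3 − 416·k·n^2 + 4·n + 391·k·n + 273·k^2·n + 21·k − 159·k^2 − 54·k^3 + 36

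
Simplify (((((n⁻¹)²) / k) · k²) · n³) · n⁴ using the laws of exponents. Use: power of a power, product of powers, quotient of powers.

kn⁵

(((((n⁻¹)²) / k) · k²) · n³) · n⁴
= (((n⁻² / k) · k²) · n³) · n⁴    [power of a power]
= kn⁵    [quotient of powers; product of powers]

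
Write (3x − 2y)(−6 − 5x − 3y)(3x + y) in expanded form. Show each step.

(3x − 2y)(−6 − 5x − 3y)(3x + y)
= (−18x − 15x^2 − 9xy + 12y + 10xy + 6y^2)(3x + y)    [distributive law]
= (−18x − 15x^2 + xy + 12y + 6y^2)(3x + y)    [combine like terms]
= −54x^2 − 18xy − 45x^3 − 15x^2y + 3x^2y + xy^2 + 36xy + 12y^2 + 18xy^2 + 6y^3    [distributive law]
= −54x^2 + 18xy − 45x^3 − 12x^2y + 19xy^2 + 12y^2 + 6y^3    [combine like terms]

−54x^2 + 18xy − 45x^3 − 12x^2y + 19xy^2 + 12y^2 + 6y^3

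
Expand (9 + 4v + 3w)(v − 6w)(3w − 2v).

135vw − 18v^2 − 162w^2 + 54v^2w − 8v^3 − 27vw^2 − 54w^3

(9 + 4v + 3w)(v − 6w)(3w − 2v)
= (9v − 54w + 4v^2 − 24vw + 3vw − 18w^2)(3w − 2v)    [distributive law]
= (9v − 54w + 4v^2 − 21vw − 18w^2)(3w − 2v)    [combine like terms]
= 27vw − 18v^2 − 162w^2 + 108vw + 12v^2w − 8v^3 − 63vw^2 + 42v^2w − 54w^3 + 36vw^2    [distributive law]
= 135vw − 18v^2 − 162w^2 + 54v^2w − 8v^3 − 27vw^2 − 54w^3    [combine like terms]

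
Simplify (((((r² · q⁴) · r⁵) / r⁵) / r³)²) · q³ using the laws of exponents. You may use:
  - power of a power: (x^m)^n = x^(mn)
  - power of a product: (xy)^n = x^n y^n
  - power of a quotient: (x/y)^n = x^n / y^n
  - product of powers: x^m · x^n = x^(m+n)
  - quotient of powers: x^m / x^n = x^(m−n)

q¹¹·r⁻²

(((((r² · q⁴) · r⁵) / r⁵) / r³)²) · q³
= (((((r² · q⁴) · r⁵) / r⁵)²) / ((r³)²)) · q³    [power of a quotient]
= (((((r² · q⁴) · r⁵)²) / ((r⁵)²)) / ((r³)²)) · q³    [power of a quotient]
= (((((r² · q⁴)²) · ((r⁵)²)) / ((r⁵)²)) / ((r³)²)) · q³    [power of a product]
= ((((((r²)²) · ((q⁴)²)) · ((r⁵)²)) / ((r⁵)²)) / ((r³)²)) · q³    [power of a product]
= ((((r⁴ · ((q⁴)²)) · ((r⁵)²)) / ((r⁵)²)) / ((r³)²)) · q³    [power of a power]
= ((((r⁴ · q⁸) · ((r⁵)²)) / ((r⁵)²)) / ((r³)²)) · q³    [power of a power]
= ((((r⁴ · q⁸) · r¹⁰) / ((r⁵)²)) / ((r³)²)) · q³    [power of a power]
= ((((r⁴ · q⁸) · r¹⁰) / r¹⁰) / ((r³)²)) · q³    [power of a power]
= ((((r⁴ · q⁸) · r¹⁰) / r¹⁰) / r⁶) · q³    [power of a power]
= q¹¹·r⁻²    [quotient of powers; product of powers]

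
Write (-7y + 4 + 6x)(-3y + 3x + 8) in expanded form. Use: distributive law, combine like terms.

(-7y + 4 + 6x)(-3y + 3x + 8)
= 21y^2 - 21xy - 56y - 12y + 12x + 32 - 18xy + 18x^2 + 48x    [distributive law]
= 21y^2 - 39xy - 68y + 60x + 32 + 18x^2    [combine like terms]

21y^2 - 39xy - 68y + 60x + 32 + 18x^2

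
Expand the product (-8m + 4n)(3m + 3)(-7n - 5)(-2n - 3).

-336m^2n^2 - 744m^2n - 360m^2 + 36mn^2 - 564mn - 360m + 168mn^3 + 168n^3 + 372n^2 + 180n

(-8m + 4n)(3m + 3)(-7n - 5)(-2n - 3)
= (-24m^2 - 24m + 12mn + 12n)(-7n - 5)(-2n - 3)    [distributive law]
= (168m^2n + 120m^2 + 168mn + 120m - 84mn^2 - 60mn - 84n^2 - 60n)(-2n - 3)    [distributive law]
= (168m^2n + 120m^2 + 108mn + 120m - 84mn^2 - 84n^2 - 60n)(-2n - 3)    [combine like terms]
= -336m^2n^2 - 504m^2n - 240m^2n - 360m^2 - 216mn^2 - 324mn - 240mn - 360m + 168mn^3 + 252mn^2 + 168n^3 + 252n^2 + 120n^2 + 180n    [distributive law]
= -336m^2n^2 - 744m^2n - 360m^2 + 36mn^2 - 564mn - 360m + 168mn^3 + 168n^3 + 372n^2 + 180n    [combine like terms]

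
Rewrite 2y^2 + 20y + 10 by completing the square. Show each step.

2y^2 + 20y + 10
= 2(y^2 + 10y) + 10    [factor out 2 from the y-terms]
= 2(y^2 + 10y + 25 − 25) + 10    [add and subtract 25 inside the bracket]
= 2(y + 5)^2 − 50 + 10    [perfect-square identity]
= 2(y + 5)^2 − 40    [combine constants]

2(y + 5)^2 − 40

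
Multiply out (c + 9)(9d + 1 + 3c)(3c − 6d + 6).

9c^2d − 54cd^2 + 129cd + 102c^2 + 195c + 9c^3 − 486d^2 + 432d + 54

(c + 9)(9d + 1 + 3c)(3c − 6d + 6)
= (9cd + c + 3c^2 + 81d + 9 + 27c)(3c − 6d + 6)    [distributive law]
= (9cd + 28c + 3c^2 + 81d + 9)(3c − 6d + 6)    [combine like terms]
= 27c^2d − 54cd^2 + 54cd + 84c^2 − 168cd + 168c + 9c^3 − 18c^2d + 18c^2 + 243cd − 486d^2 + 486d + 27c − 54d + 54    [distributive law]
= 9c^2d − 54cd^2 + 129cd + 102c^2 + 195c + 9c^3 − 486d^2 + 432d + 54    [combine like terms]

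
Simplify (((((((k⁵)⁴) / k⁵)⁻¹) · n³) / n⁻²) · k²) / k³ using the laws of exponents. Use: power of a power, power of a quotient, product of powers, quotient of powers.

k⁻¹⁶n⁵

(((((((k⁵)⁴) / k⁵)⁻¹) · n³) / n⁻²) · k²) / k³
= (((((((k⁵)⁴)⁻¹) / ((k⁵)⁻¹)) · n³) / n⁻²) · k²) / k³    [power of a quotient]
= ((((((k⁵)⁻⁴) / ((k⁵)⁻¹)) · n³) / n⁻²) · k²) / k³    [power of a power]
= ((((k⁻²⁰ / ((k⁵)⁻¹)) · n³) / n⁻²) · k²) / k³    [power of a power]
= ((((k⁻²⁰ / k⁻⁵) · n³) / n⁻²) · k²) / k³    [power of a power]
= (((k⁻¹⁵ · n³) / n⁻²) · k²) / k³    [quotient of powers]
= k⁻¹⁶n⁵    [quotient of powers; product of powers]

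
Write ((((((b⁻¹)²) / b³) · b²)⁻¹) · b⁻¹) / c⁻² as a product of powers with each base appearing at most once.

((((((b⁻¹)²) / b³) · b²)⁻¹) · b⁻¹) / c⁻²
= ((((((b⁻¹)²) / b³)⁻¹) · ((b²)⁻¹)) · b⁻¹) / c⁻²    [power of a product]
= ((((((b⁻¹)²)⁻¹) / ((b³)⁻¹)) · ((b²)⁻¹)) · b⁻¹) / c⁻²    [power of a quotient]
= (((((b⁻¹)⁻²) / ((b³)⁻¹)) · ((b²)⁻¹)) · b⁻¹) / c⁻²    [power of a power]
= (((b² / ((b³)⁻¹)) · ((b²)⁻¹)) · b⁻¹) / c⁻²    [power of a power]
= (((b² / b⁻³) · ((b²)⁻¹)) · b⁻¹) / c⁻²    [power of a power]
= ((b⁵ · ((b²)⁻¹)) · b⁻¹) / c⁻²    [quotient of powers]
= ((b⁵ · b⁻²) · b⁻¹) / c⁻²    [power of a power]
= (b³ · b⁻¹) / c⁻²    [product of powers]
= b² / c⁻²    [product of powers]
= b²c²    [quotient of powers]

b²c²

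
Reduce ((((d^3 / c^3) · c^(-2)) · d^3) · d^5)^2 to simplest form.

((((d^3 / c^3) · c^(-2)) · d^3) · d^5)^2
= ((((d^3 / c^3) · c^(-2)) · d^3)^2) · ((d^5)^2)    [power of a product]
= ((((d^3 / c^3) · c^(-2))^2) · ((d^3)^2)) · ((d^5)^2)    [power of a product]
= ((((d^3 / c^3)^2) · ((c^(-2))^2)) · ((d^3)^2)) · ((d^5)^2)    [power of a product]
= (((((d^3)^2) / ((c^3)^2)) · ((c^(-2))^2)) · ((d^3)^2)) · ((d^5)^2)    [power of a quotient]
= (((d^6 / ((c^3)^2)) · ((c^(-2))^2)) · ((d^3)^2)) · ((d^5)^2)    [power of a power]
= (((d^6 / c^6) · ((c^(-2))^2)) · ((d^3)^2)) · ((d^5)^2)    [power of a power]
= (((d^6 / c^6) · c^(-4)) · ((d^3)^2)) · ((d^5)^2)    [power of a power]
= (((d^6 / c^6) · c^(-4)) · d^6) · ((d^5)^2)    [power of a power]
= (((d^6 / c^6) · c^(-4)) · d^6) · d^10    [power of a power]
= c^(-10)d^22    [quotient of powers; product of powers]

c^(-10)d^22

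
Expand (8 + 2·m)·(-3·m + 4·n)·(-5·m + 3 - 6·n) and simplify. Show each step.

(8 + 2·m)·(-3·m + 4·n)·(-5·m + 3 - 6·n)
= (-24·m + 32·n - 6·m^2 + 8·m·n)·(-5·m + 3 - 6·n)    [distributive law]
= 120·m^2 - 72·m + 144·m·n - 160·m·n + 96·n - 192·n^2 + 30·m^3 - 18·m^2 + 36·m^2·n - 40·m^2·n + 24·m·n - 48·m·n^2    [distributive law]
= 102·m^2 - 72·m + 8·m·n + 96·n - 192·n^2 + 30·m^3 - 4·m^2·n - 48·m·n^2    [combine like terms]

102·m^2 - 72·m + 8·m·n + 96·n - 192·n^2 + 30·m^3 - 4·m^2·n - 48·m·n^2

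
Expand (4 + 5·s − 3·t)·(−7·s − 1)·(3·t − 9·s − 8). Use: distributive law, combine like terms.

(4 + 5·s − 3·t)·(−7·s − 1)·(3·t − 9·s − 8)
= (−28·s − 4 − 35·s^2 − 5·s + 21·s·t + 3·t)·(3·t − 9·s − 8)    [distributive law]
= (−33·s − 4 − 35·s^2 + 21·s·t + 3·t)·(3·t − 9·s − 8)    [combine like terms]
= −99·s·t + 297·s^2 + 264·s − 12·t + 36·s + 32 − 105·s^2·t + 315·s^3 + 280·s^2 + 63·s·t^2 − 189·s^2·t − 168·s·t + 9·t^2 − 27·s·t − 24·t    [distributive law]
= −294·s·t + 577·s^2 + 300·s − 36·t + 32 − 294·s^2·t + 315·s^3 + 63·s·t^2 + 9·t^2    [combine like terms]

−294·s·t + 577·s^2 + 300·s − 36·t + 32 − 294·s^2·t + 315·s^3 + 63·s·t^2 + 9·t^2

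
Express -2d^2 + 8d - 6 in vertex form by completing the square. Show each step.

-2(d - 2)^2 + 2

-2d^2 + 8d - 6
= -2(d^2 - 4d) - 6    [factor out -2 from the d-terms]
= -2(d^2 - 4d + 4 - 4) - 6    [add and subtract 4 inside the bracket]
= -2(d - 2)^2 + 8 - 6    [perfect-square identity]
= -2(d - 2)^2 + 2    [combine constants]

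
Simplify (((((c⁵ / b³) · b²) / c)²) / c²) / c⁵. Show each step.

b⁻²c

(((((c⁵ / b³) · b²) / c)²) / c²) / c⁵
= (((((c⁵ / b³) · b²)²) / (c²)) / c²) / c⁵    [power of a quotient]
= (((((c⁵ / b³)²) · ((b²)²)) / (c²)) / c²) / c⁵    [power of a product]
= ((((((c⁵)²) / ((b³)²)) · ((b²)²)) / (c²)) / c²) / c⁵    [power of a quotient]
= ((((c¹⁰ / ((b³)²)) · ((b²)²)) / (c²)) / c²) / c⁵    [power of a power]
= ((((c¹⁰ / b⁶) · ((b²)²)) / (c²)) / c²) / c⁵    [power of a power]
= ((((c¹⁰ / b⁶) · b⁴) / (c²)) / c²) / c⁵    [power of a power]
= b⁻²c    [quotient of powers; product of powers]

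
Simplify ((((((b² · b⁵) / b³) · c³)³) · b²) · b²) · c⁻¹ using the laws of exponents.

((((((b² · b⁵) / b³) · c³)³) · b²) · b²) · c⁻¹
= ((((((b² · b⁵) / b³)³) · ((c³)³)) · b²) · b²) · c⁻¹    [power of a product]
= ((((((b² · b⁵)³) / ((b³)³)) · ((c³)³)) · b²) · b²) · c⁻¹    [power of a quotient]
= (((((((b²)³) · ((b⁵)³)) / ((b³)³)) · ((c³)³)) · b²) · b²) · c⁻¹    [power of a product]
= (((((b⁶ · ((b⁵)³)) / ((b³)³)) · ((c³)³)) · b²) · b²) · c⁻¹    [power of a power]
= (((((b⁶ · b¹⁵) / ((b³)³)) · ((c³)³)) · b²) · b²) · c⁻¹    [power of a power]
= ((((b²¹ / ((b³)³)) · ((c³)³)) · b²) · b²) · c⁻¹    [product of powers]
= ((((b²¹ / b⁹) · ((c³)³)) · b²) · b²) · c⁻¹    [power of a power]
= (((b¹² · ((c³)³)) · b²) · b²) · c⁻¹    [quotient of powers]
= (((b¹² · c⁹) · b²) · b²) · c⁻¹    [power of a power]
= b¹⁶c⁸    [product of powers]

b¹⁶c⁸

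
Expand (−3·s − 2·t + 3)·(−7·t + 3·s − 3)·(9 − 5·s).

210·s·t − 75·s²·t − 171·s² + 45·s³ + 207·s + 126·t² − 70·s·t² − 135·t − 81

(−3·s − 2·t + 3)·(−7·t + 3·s − 3)·(9 − 5·s)
= (21·s·t − 9·s² + 9·s + 14·t² − 6·s·t + 6·t − 21·t + 9·s − 9)·(9 − 5·s)    [distributive law]
= (15·s·t − 9·s² + 18·s + 14·t² − 15·t − 9)·(9 − 5·s)    [combine like terms]
= 135·s·t − 75·s²·t − 81·s² + 45·s³ + 162·s − 90·s² + 126·t² − 70·s·t² − 135·t + 75·s·t − 81 + 45·s    [distributive law]
= 210·s·t − 75·s²·t − 171·s² + 45·s³ + 207·s + 126·t² − 70·s·t² − 135·t − 81    [combine like terms]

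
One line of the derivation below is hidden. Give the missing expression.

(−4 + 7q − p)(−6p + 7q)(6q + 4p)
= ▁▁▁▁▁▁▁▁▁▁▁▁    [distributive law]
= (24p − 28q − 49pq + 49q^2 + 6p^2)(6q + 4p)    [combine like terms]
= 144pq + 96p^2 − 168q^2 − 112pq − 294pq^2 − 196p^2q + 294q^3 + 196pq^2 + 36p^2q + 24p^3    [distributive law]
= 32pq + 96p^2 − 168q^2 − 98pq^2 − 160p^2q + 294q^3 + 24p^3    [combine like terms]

Applying distributive law to the line above:

(24p − 28q − 42pq + 49q^2 + 6p^2 − 7pq)(6q + 4p)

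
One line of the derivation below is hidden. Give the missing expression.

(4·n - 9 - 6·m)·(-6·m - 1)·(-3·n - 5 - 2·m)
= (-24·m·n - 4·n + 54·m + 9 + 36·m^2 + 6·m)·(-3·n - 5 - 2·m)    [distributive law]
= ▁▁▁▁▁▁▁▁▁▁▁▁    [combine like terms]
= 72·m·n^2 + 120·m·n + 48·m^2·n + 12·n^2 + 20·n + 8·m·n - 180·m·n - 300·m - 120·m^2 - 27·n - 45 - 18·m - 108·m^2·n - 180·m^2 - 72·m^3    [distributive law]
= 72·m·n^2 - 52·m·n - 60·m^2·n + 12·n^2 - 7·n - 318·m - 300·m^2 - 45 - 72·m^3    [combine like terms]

After combine like terms, the bracketed line is:

(-24·m·n - 4·n + 60·m + 9 + 36·m^2)·(-3·n - 5 - 2·m)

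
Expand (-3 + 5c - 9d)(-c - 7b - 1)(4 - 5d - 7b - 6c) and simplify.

(-3 + 5c - 9d)(-c - 7b - 1)(4 - 5d - 7b - 6c)
= (3c + 21b + 3 - 5c² - 35bc - 5c + 9cd + 63bd + 9d)(4 - 5d - 7b - 6c)    [distributive law]
= (-2c + 21b + 3 - 5c² - 35bc + 9cd + 63bd + 9d)(4 - 5d - 7b - 6c)    [combine like terms]
= -8c + 10cd + 14bc + 12c² + 84b - 105bd - 147b² - 126bc + 12 - 15d - 21b - 18c - 20c² + 25c²d + 35bc² + 30c³ - 140bc + 175bcd + 245b²c + 210bc² + 36cd - 45cd² - 63bcd - 54c²d + 252bd - 315bd² - 441b²d - 378bcd + 36d - 45d² - 63bd - 54cd    [distributive law]
= -26c - 8cd - 252bc - 8c² + 63b + 84bd - 147b² + 12 + 21d - 29c²d + 245bc² + 30c³ - 266bcd + 245b²c - 45cd² - 315bd² - 441b²d - 45d²    [combine like terms]

-26c - 8cd - 252bc - 8c² + 63b + 84bd - 147b² + 12 + 21d - 29c²d + 245bc² + 30c³ - 266bcd + 245b²c - 45cd² - 315bd² - 441b²d - 45d²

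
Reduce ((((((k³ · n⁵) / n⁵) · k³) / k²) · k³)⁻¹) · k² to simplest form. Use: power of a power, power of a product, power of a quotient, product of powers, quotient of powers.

((((((k³ · n⁵) / n⁵) · k³) / k²) · k³)⁻¹) · k²
= ((((((k³ · n⁵) / n⁵) · k³) / k²)⁻¹) · ((k³)⁻¹)) · k²    [power of a product]
= ((((((k³ · n⁵) / n⁵) · k³)⁻¹) / ((k²)⁻¹)) · ((k³)⁻¹)) · k²    [power of a quotient]
= ((((((k³ · n⁵) / n⁵)⁻¹) · ((k³)⁻¹)) / ((k²)⁻¹)) · ((k³)⁻¹)) · k²    [power of a product]
= ((((((k³ · n⁵)⁻¹) / ((n⁵)⁻¹)) · ((k³)⁻¹)) / ((k²)⁻¹)) · ((k³)⁻¹)) · k²    [power of a quotient]
= (((((((k³)⁻¹) · ((n⁵)⁻¹)) / ((n⁵)⁻¹)) · ((k³)⁻¹)) / ((k²)⁻¹)) · ((k³)⁻¹)) · k²    [power of a product]
= (((((k⁻³ · ((n⁵)⁻¹)) / ((n⁵)⁻¹)) · ((k³)⁻¹)) / ((k²)⁻¹)) · ((k³)⁻¹)) · k²    [power of a power]
= (((((k⁻³ · n⁻⁵) / ((n⁵)⁻¹)) · ((k³)⁻¹)) / ((k²)⁻¹)) · ((k³)⁻¹)) · k²    [power of a power]
= (((((k⁻³ · n⁻⁵) / n⁻⁵) · ((k³)⁻¹)) / ((k²)⁻¹)) · ((k³)⁻¹)) · k²    [power of a power]
= (((((k⁻³ · n⁻⁵) / n⁻⁵) · k⁻³) / ((k²)⁻¹)) · ((k³)⁻¹)) · k²    [power of a power]
= (((((k⁻³ · n⁻⁵) / n⁻⁵) · k⁻³) / k⁻²) · ((k³)⁻¹)) · k²    [power of a power]
= (((((k⁻³ · n⁻⁵) / n⁻⁵) · k⁻³) / k⁻²) · k⁻³) · k²    [power of a power]
= k⁻⁵    [quotient of powers; product of powers]

k⁻⁵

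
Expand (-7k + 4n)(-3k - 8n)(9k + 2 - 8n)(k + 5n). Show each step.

189k^4 + 1173k^3n + 42k^3 + 298k^2n + 500k^2n^2 + 376kn^2 - 2944kn^3 - 320n^3 + 1280n^4

(-7k + 4n)(-3k - 8n)(9k + 2 - 8n)(k + 5n)
= (21k^2 + 56kn - 12kn - 32n^2)(9k + 2 - 8n)(k + 5n)    [distributive law]
= (21k^2 + 44kn - 32n^2)(9k + 2 - 8n)(k + 5n)    [combine like terms]
= (189k^3 + 42k^2 - 168k^2n + 396k^2n + 88kn - 352kn^2 - 288kn^2 - 64n^2 + 256n^3)(k + 5n)    [distributive law]
= (189k^3 + 42k^2 + 228k^2n + 88kn - 640kn^2 - 64n^2 + 256n^3)(k + 5n)    [combine like terms]
= 189k^4 + 945k^3n + 42k^3 + 210k^2n + 228k^3n + 1140k^2n^2 + 88k^2n + 440kn^2 - 640k^2n^2 - 3200kn^3 - 64kn^2 - 320n^3 + 256kn^3 + 1280n^4    [distributive law]
= 189k^4 + 1173k^3n + 42k^3 + 298k^2n + 500k^2n^2 + 376kn^2 - 2944kn^3 - 320n^3 + 1280n^4    [combine like terms]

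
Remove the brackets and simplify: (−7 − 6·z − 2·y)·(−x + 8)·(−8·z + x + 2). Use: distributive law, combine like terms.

(−7 − 6·z − 2·y)·(−x + 8)·(−8·z + x + 2)
= (7·x − 56 + 6·x·z − 48·z + 2·x·y − 16·y)·(−8·z + x + 2)    [distributive law]
= −56·x·z + 7·x^2 + 14·x + 448·z − 56·x − 112 − 48·x·z^2 + 6·x^2·z + 12·x·z + 384·z^2 − 48·x·z − 96·z − 16·x·y·z + 2·x^2·y + 4·x·y + 128·y·z − 16·x·y − 32·y    [distributive law]
= −92·x·z + 7·x^2 − 42·x + 352·z − 112 − 48·x·z^2 + 6·x^2·z + 384·z^2 − 16·x·y·z + 2·x^2·y − 12·x·y + 128·y·z − 32·y    [combine like terms]

−92·x·z + 7·x^2 − 42·x + 352·z − 112 − 48·x·z^2 + 6·x^2·z + 384·z^2 − 16·x·y·z + 2·x^2·y − 12·x·y + 128·y·z − 32·y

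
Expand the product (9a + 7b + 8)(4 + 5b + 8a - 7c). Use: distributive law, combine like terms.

100a + 101ab + 72a^2 - 63ac + 68b + 35b^2 - 49bc + 32 - 56c

(9a + 7b + 8)(4 + 5b + 8a - 7c)
= 36a + 45ab + 72a^2 - 63ac + 28b + 35b^2 + 56ab - 49bc + 32 + 40b + 64a - 56c    [distributive law]
= 100a + 101ab + 72a^2 - 63ac + 68b + 35b^2 - 49bc + 32 - 56c    [combine like terms]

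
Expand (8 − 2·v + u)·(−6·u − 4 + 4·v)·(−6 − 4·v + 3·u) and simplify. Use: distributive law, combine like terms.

216·u + 232·u·v − 120·u² + 192 − 112·v − 112·v² − 88·u·v² + 72·u²·v + 32·v³ − 18·u³

(8 − 2·v + u)·(−6·u − 4 + 4·v)·(−6 − 4·v + 3·u)
= (−48·u − 32 + 32·v + 12·u·v + 8·v − 8·v² − 6·u² − 4·u + 4·u·v)·(−6 − 4·v + 3·u)    [distributive law]
= (−52·u − 32 + 40·v + 16·u·v − 8·v² − 6·u²)·(−6 − 4·v + 3·u)    [combine like terms]
= 312·u + 208·u·v − 156·u² + 192 + 128·v − 96·u − 240·v − 160·v² + 120·u·v − 96·u·v − 64·u·v² + 48·u²·v + 48·v² + 32·v³ − 24·u·v² + 36·u² + 24·u²·v − 18·u³    [distributive law]
= 216·u + 232·u·v − 120·u² + 192 − 112·v − 112·v² − 88·u·v² + 72·u²·v + 32·v³ − 18·u³    [combine like terms]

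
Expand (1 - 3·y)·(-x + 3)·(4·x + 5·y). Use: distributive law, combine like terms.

-4·x^2 - 41·x·y + 12·x + 15·y + 12·x^2·y + 15·x·y^2 - 45·y^2

(1 - 3·y)·(-x + 3)·(4·x + 5·y)
= (-x + 3 + 3·x·y - 9·y)·(4·x + 5·y)    [distributive law]
= -4·x^2 - 5·x·y + 12·x + 15·y + 12·x^2·y + 15·x·y^2 - 36·x·y - 45·y^2    [distributive law]
= -4·x^2 - 41·x·y + 12·x + 15·y + 12·x^2·y + 15·x·y^2 - 45·y^2    [combine like terms]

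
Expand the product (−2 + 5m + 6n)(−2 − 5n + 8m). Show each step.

4 − 2n − 26m + 23mn + 40m^2 − 30n^2

(−2 + 5m + 6n)(−2 − 5n + 8m)
= 4 + 10n − 16m − 10m − 25mn + 40m^2 − 12n − 30n^2 + 48mn    [distributive law]
= 4 − 2n − 26m + 23mn + 40m^2 − 30n^2    [combine like terms]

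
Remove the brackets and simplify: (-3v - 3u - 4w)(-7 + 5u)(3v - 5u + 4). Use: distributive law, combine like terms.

(-3v - 3u - 4w)(-7 + 5u)(3v - 5u + 4)
= (21v - 15uv + 21u - 15u^2 + 28w - 20uw)(3v - 5u + 4)    [distributive law]
= 63v^2 - 105uv + 84v - 45uv^2 + 75u^2v - 60uv + 63uv - 105u^2 + 84u - 45u^2v + 75u^3 - 60u^2 + 84vw - 140uw + 112w - 60uvw + 100u^2w - 80uw    [distributive law]
= 63v^2 - 102uv + 84v - 45uv^2 + 30u^2v - 165u^2 + 84u + 75u^3 + 84vw - 220uw + 112w - 60uvw + 100u^2w    [combine like terms]

63v^2 - 102uv + 84v - 45uv^2 + 30u^2v - 165u^2 + 84u + 75u^3 + 84vw - 220uw + 112w - 60uvw + 100u^2w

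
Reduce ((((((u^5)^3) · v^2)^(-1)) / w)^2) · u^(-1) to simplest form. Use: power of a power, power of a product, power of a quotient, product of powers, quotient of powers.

((((((u^5)^3) · v^2)^(-1)) / w)^2) · u^(-1)
= ((((((u^5)^3) · v^2)^(-1))^2) / (w^2)) · u^(-1)    [power of a quotient]
= (((((u^5)^3) · v^2)^(-2)) / (w^2)) · u^(-1)    [power of a power]
= (((((u^5)^3)^(-2)) · ((v^2)^(-2))) / (w^2)) · u^(-1)    [power of a product]
= ((((u^5)^(-6)) · ((v^2)^(-2))) / (w^2)) · u^(-1)    [power of a power]
= ((u^(-30) · ((v^2)^(-2))) / (w^2)) · u^(-1)    [power of a power]
= ((u^(-30) · v^(-4)) / (w^2)) · u^(-1)    [power of a power]
= u^(-31)·v^(-4)·w^(-2)    [quotient of powers; product of powers]

u^(-31)·v^(-4)·w^(-2)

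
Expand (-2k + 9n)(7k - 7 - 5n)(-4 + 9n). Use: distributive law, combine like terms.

(-2k + 9n)(7k - 7 - 5n)(-4 + 9n)
= (-14k^2 + 14k + 10kn + 63kn - 63n - 45n^2)(-4 + 9n)    [distributive law]
= (-14k^2 + 14k + 73kn - 63n - 45n^2)(-4 + 9n)    [combine like terms]
= 56k^2 - 126k^2n - 56k + 126kn - 292kn + 657kn^2 + 252n - 567n^2 + 180n^2 - 405n^3    [distributive law]
= 56k^2 - 126k^2n - 56k - 166kn + 657kn^2 + 252n - 387n^2 - 405n^3    [combine like terms]

56k^2 - 126k^2n - 56k - 166kn + 657kn^2 + 252n - 387n^2 - 405n^3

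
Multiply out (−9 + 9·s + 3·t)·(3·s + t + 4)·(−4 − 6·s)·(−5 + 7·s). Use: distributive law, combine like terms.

(−9 + 9·s + 3·t)·(3·s + t + 4)·(−4 − 6·s)·(−5 + 7·s)
= (−27·s − 9·t − 36 + 27·s^2 + 9·s·t + 36·s + 9·s·t + 3·t^2 + 12·t)·(−4 − 6·s)·(−5 + 7·s)    [distributive law]
= (9·s + 3·t − 36 + 27·s^2 + 18·s·t + 3·t^2)·(−4 − 6·s)·(−5 + 7·s)    [combine like terms]
= (−36·s − 54·s^2 − 12·t − 18·s·t + 144 + 216·s − 108·s^2 − 162·s^3 − 72·s·t − 108·s^2·t − 12·t^2 − 18·s·t^2)·(−5 + 7·s)    [distributive law]
= (180·s − 162·s^2 − 12·t − 90·s·t + 144 − 162·s^3 − 108·s^2·t − 12·t^2 − 18·s·t^2)·(−5 + 7·s)    [combine like terms]
= −900·s + 1260·s^2 + 810·s^2 − 1134·s^3 + 60·t − 84·s·t + 450·s·t − 630·s^2·t − 720 + 1008·s + 810·s^3 − 1134·s^4 + 540·s^2·t − 756·s^3·t + 60·t^2 − 84·s·t^2 + 90·s·t^2 − 126·s^2·t^2    [distributive law]
= 108·s + 2070·s^2 − 324·s^3 + 60·t + 366·s·t − 90·s^2·t − 720 − 1134·s^4 − 756·s^3·t + 60·t^2 + 6·s·t^2 − 126·s^2·t^2    [combine like terms]

108·s + 2070·s^2 − 324·s^3 + 60·t + 366·s·t − 90·s^2·t − 720 − 1134·s^4 − 756·s^3·t + 60·t^2 + 6·s·t^2 − 126·s^2·t^2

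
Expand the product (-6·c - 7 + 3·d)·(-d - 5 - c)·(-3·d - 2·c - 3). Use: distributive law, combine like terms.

(-6·c - 7 + 3·d)·(-d - 5 - c)·(-3·d - 2·c - 3)
= (6·c·d + 30·c + 6·c^2 + 7·d + 35 + 7·c - 3·d^2 - 15·d - 3·c·d)·(-3·d - 2·c - 3)    [distributive law]
= (3·c·d + 37·c + 6·c^2 - 8·d + 35 - 3·d^2)·(-3·d - 2·c - 3)    [combine like terms]
= -9·c·d^2 - 6·c^2·d - 9·c·d - 111·c·d - 74·c^2 - 111·c - 18·c^2·d - 12·c^3 - 18·c^2 + 24·d^2 + 16·c·d + 24·d - 105·d - 70·c - 105 + 9·d^3 + 6·c·d^2 + 9·d^2    [distributive law]
= -3·c·d^2 - 24·c^2·d - 104·c·d - 92·c^2 - 181·c - 12·c^3 + 33·d^2 - 81·d - 105 + 9·d^3    [combine like terms]

-3·c·d^2 - 24·c^2·d - 104·c·d - 92·c^2 - 181·c - 12·c^3 + 33·d^2 - 81·d - 105 + 9·d^3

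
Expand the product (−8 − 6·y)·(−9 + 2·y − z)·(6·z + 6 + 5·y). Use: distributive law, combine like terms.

(−8 − 6·y)·(−9 + 2·y − z)·(6·z + 6 + 5·y)
= (72 − 16·y + 8·z + 54·y − 12·y² + 6·y·z)·(6·z + 6 + 5·y)    [distributive law]
= (72 + 38·y + 8·z − 12·y² + 6·y·z)·(6·z + 6 + 5·y)    [combine like terms]
= 432·z + 432 + 360·y + 228·y·z + 228·y + 190·y² + 48·z² + 48·z + 40·y·z − 72·y²·z − 72·y² − 60·y³ + 36·y·z² + 36·y·z + 30·y²·z    [distributive law]
= 480·z + 432 + 588·y + 304·y·z + 118·y² + 48·z² − 42·y²·z − 60·y³ + 36·y·z²    [combine like terms]

480·z + 432 + 588·y + 304·y·z + 118·y² + 48·z² − 42·y²·z − 60·y³ + 36·y·z²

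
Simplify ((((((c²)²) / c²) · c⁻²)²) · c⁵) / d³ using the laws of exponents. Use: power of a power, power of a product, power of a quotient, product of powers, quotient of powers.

c⁵·d⁻³

((((((c²)²) / c²) · c⁻²)²) · c⁵) / d³
= ((((((c²)²) / c²)²) · ((c⁻²)²)) · c⁵) / d³    [power of a product]
= ((((((c²)²)²) / ((c²)²)) · ((c⁻²)²)) · c⁵) / d³    [power of a quotient]
= (((((c²)⁴) / ((c²)²)) · ((c⁻²)²)) · c⁵) / d³    [power of a power]
= (((c⁸ / ((c²)²)) · ((c⁻²)²)) · c⁵) / d³    [power of a power]
= (((c⁸ / c⁴) · ((c⁻²)²)) · c⁵) / d³    [power of a power]
= ((c⁴ · ((c⁻²)²)) · c⁵) / d³    [quotient of powers]
= ((c⁴ · c⁻⁴) · c⁵) / d³    [power of a power]
= (c⁰ · c⁵) / d³    [product of powers]
= c⁵ / d³    [product of powers]
= c⁵·d⁻³    [quotient of powers]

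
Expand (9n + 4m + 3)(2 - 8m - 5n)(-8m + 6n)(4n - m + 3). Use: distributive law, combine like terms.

-1074mn^2 + 2264m^2n - 588mn - 738n^3 + 198n^2 + 2368m^2n^2 + 480m^3n - 498mn^3 - 1080n^4 + 640m^3 + 432m^2 - 256m^4 - 144m + 108n

(9n + 4m + 3)(2 - 8m - 5n)(-8m + 6n)(4n - m + 3)
= (18n - 72mn - 45n^2 + 8m - 32m^2 - 20mn + 6 - 24m - 15n)(-8m + 6n)(4n - m + 3)    [distributive law]
= (3n - 92mn - 45n^2 - 16m - 32m^2 + 6)(-8m + 6n)(4n - m + 3)    [combine like terms]
= (-24mn + 18n^2 + 736m^2n - 552mn^2 + 360mn^2 - 270n^3 + 128m^2 - 96mn + 256m^3 - 192m^2n - 48m + 36n)(4n - m + 3)    [distributive law]
= (-120mn + 18n^2 + 544m^2n - 192mn^2 - 270n^3 + 128m^2 + 256m^3 - 48m + 36n)(4n - m + 3)    [combine like terms]
= -480mn^2 + 120m^2n - 360mn + 72n^3 - 18mn^2 + 54n^2 + 2176m^2n^2 - 544m^3n + 1632m^2n - 768mn^3 + 192m^2n^2 - 576mn^2 - 1080n^4 + 270mn^3 - 810n^3 + 512m^2n - 128m^3 + 384m^2 + 1024m^3n - 256m^4 + 768m^3 - 192mn + 48m^2 - 144m + 144n^2 - 36mn + 108n    [distributive law]
= -1074mn^2 + 2264m^2n - 588mn - 738n^3 + 198n^2 + 2368m^2n^2 + 480m^3n - 498mn^3 - 1080n^4 + 640m^3 + 432m^2 - 256m^4 - 144m + 108n    [combine like terms]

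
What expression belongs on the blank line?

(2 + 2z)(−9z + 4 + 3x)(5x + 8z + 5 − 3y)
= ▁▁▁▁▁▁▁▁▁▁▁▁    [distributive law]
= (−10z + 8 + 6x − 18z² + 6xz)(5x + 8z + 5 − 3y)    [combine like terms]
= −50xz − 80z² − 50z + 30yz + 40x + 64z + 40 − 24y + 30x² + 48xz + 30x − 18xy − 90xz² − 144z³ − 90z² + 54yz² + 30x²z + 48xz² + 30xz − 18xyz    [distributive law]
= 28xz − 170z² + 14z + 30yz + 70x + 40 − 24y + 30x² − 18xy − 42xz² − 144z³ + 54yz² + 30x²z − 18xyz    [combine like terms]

After distributive law, the bracketed line is:

(−18z + 8 + 6x − 18z² + 8z + 6xz)(5x + 8z + 5 − 3y)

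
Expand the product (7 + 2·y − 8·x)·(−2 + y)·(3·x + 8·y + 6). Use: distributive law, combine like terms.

54·x − 94·y − 84 + 89·x·y + 36·y² − 58·x·y² + 16·y³ + 48·x² − 24·x²·y

(7 + 2·y − 8·x)·(−2 + y)·(3·x + 8·y + 6)
= (−14 + 7·y − 4·y + 2·y² + 16·x − 8·x·y)·(3·x + 8·y + 6)    [distributive law]
= (−14 + 3·y + 2·y² + 16·x − 8·x·y)·(3·x + 8·y + 6)    [combine like terms]
= −42·x − 112·y − 84 + 9·x·y + 24·y² + 18·y + 6·x·y² + 16·y³ + 12·y² + 48·x² + 128·x·y + 96·x − 24·x²·y − 64·x·y² − 48·x·y    [distributive law]
= 54·x − 94·y − 84 + 89·x·y + 36·y² − 58·x·y² + 16·y³ + 48·x² − 24·x²·y    [combine like terms]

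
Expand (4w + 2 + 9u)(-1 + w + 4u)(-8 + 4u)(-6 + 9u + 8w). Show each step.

(4w + 2 + 9u)(-1 + w + 4u)(-8 + 4u)(-6 + 9u + 8w)
= (-4w + 4w^2 + 16uw - 2 + 2w + 8u - 9u + 9uw + 36u^2)(-8 + 4u)(-6 + 9u + 8w)    [distributive law]
= (-2w + 4w^2 + 25uw - 2 - u + 36u^2)(-8 + 4u)(-6 + 9u + 8w)    [combine like terms]
= (16w - 8uw - 32w^2 + 16uw^2 - 200uw + 100u^2w + 16 - 8u + 8u - 4u^2 - 288u^2 + 144u^3)(-6 + 9u + 8w)    [distributive law]
= (16w - 208uw - 32w^2 + 16uw^2 + 100u^2w + 16 - 292u^2 + 144u^3)(-6 + 9u + 8w)    [combine like terms]
= -96w + 144uw + 128w^2 + 1248uw - 1872u^2w - 1664uw^2 + 192w^2 - 288uw^2 - 256w^3 - 96uw^2 + 144u^2w^2 + 128uw^3 - 600u^2w + 900u^3w + 800u^2w^2 - 96 + 144u + 128w + 1752u^2 - 2628u^3 - 2336u^2w - 864u^3 + 1296u^4 + 1152u^3w    [distributive law]
= 32w + 1392uw + 320w^2 - 4808u^2w - 2048uw^2 - 256w^3 + 944u^2w^2 + 128uw^3 + 2052u^3w - 96 + 144u + 1752u^2 - 3492u^3 + 1296u^4    [combine like terms]

32w + 1392uw + 320w^2 - 4808u^2w - 2048uw^2 - 256w^3 + 944u^2w^2 + 128uw^3 + 2052u^3w - 96 + 144u + 1752u^2 - 3492u^3 + 1296u^4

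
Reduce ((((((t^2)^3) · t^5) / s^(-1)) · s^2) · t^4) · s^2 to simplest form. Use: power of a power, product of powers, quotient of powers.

s^5·t^15

((((((t^2)^3) · t^5) / s^(-1)) · s^2) · t^4) · s^2
= ((((t^6 · t^5) / s^(-1)) · s^2) · t^4) · s^2    [power of a power]
= (((t^11 / s^(-1)) · s^2) · t^4) · s^2    [product of powers]
= s^5·t^15    [quotient of powers; product of powers]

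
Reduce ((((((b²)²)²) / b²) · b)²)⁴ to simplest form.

b⁵⁶

((((((b²)²)²) / b²) · b)²)⁴
= (((((b²)²)²) / b²) · b)⁸    [power of a power]
= (((((b²)²)²) / b²)⁸) · (b⁸)    [power of a product]
= (((((b²)²)²)⁸) / ((b²)⁸)) · (b⁸)    [power of a quotient]
= ((((b²)²)¹⁶) / ((b²)⁸)) · (b⁸)    [power of a power]
= (((b²)³²) / ((b²)⁸)) · (b⁸)    [power of a power]
= (b⁶⁴ / ((b²)⁸)) · (b⁸)    [power of a power]
= (b⁶⁴ / b¹⁶) · (b⁸)    [power of a power]
= b⁴⁸ · (b⁸)    [quotient of powers]
= b⁵⁶    [product of powers]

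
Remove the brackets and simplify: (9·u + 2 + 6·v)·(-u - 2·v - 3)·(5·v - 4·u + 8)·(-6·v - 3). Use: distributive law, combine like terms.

-306·u²·v² - 417·u²·v - 216·u³·v - 108·u³ - 132·u² + 432·u·v³ + 1710·u·v² + 1995·u·v + 624·u + 1416·v³ + 1854·v² + 906·v + 144 + 360·v⁴

(9·u + 2 + 6·v)·(-u - 2·v - 3)·(5·v - 4·u + 8)·(-6·v - 3)
= (-9·u² - 18·u·v - 27·u - 2·u - 4·v - 6 - 6·u·v - 12·v² - 18·v)·(5·v - 4·u + 8)·(-6·v - 3)    [distributive law]
= (-9·u² - 24·u·v - 29·u - 22·v - 6 - 12·v²)·(5·v - 4·u + 8)·(-6·v - 3)    [combine like terms]
= (-45·u²·v + 36·u³ - 72·u² - 120·u·v² + 96·u²·v - 192·u·v - 145·u·v + 116·u² - 232·u - 110·v² + 88·u·v - 176·v - 30·v + 24·u - 48 - 60·v³ + 48·u·v² - 96·v²)·(-6·v - 3)    [distributive law]
= (51·u²·v + 36·u³ + 44·u² - 72·u·v² - 249·u·v - 208·u - 206·v² - 206·v - 48 - 60·v³)·(-6·v - 3)    [combine like terms]
= -306·u²·v² - 153·u²·v - 216·u³·v - 108·u³ - 264·u²·v - 132·u² + 432·u·v³ + 216·u·v² + 1494·u·v² + 747·u·v + 1248·u·v + 624·u + 1236·v³ + 618·v² + 1236·v² + 618·v + 288·v + 144 + 360·v⁴ + 180·v³    [distributive law]
= -306·u²·v² - 417·u²·v - 216·u³·v - 108·u³ - 132·u² + 432·u·v³ + 1710·u·v² + 1995·u·v + 624·u + 1416·v³ + 1854·v² + 906·v + 144 + 360·v⁴    [combine like terms]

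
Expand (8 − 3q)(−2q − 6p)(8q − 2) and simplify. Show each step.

(8 − 3q)(−2q − 6p)(8q − 2)
= (−16q − 48p + 6q^2 + 18pq)(8q − 2)    [distributive law]
= −128q^2 + 32q − 384pq + 96p + 48q^3 − 12q^2 + 144pq^2 − 36pq    [distributive law]
= −140q^2 + 32q − 420pq + 96p + 48q^3 + 144pq^2    [combine like terms]

−140q^2 + 32q − 420pq + 96p + 48q^3 + 144pq^2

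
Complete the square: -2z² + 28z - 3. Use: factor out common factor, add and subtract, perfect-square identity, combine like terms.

-2(z - 7)² + 95

-2z² + 28z - 3
= -2(z² - 14z) - 3    [factor out -2 from the z-terms]
= -2(z² - 14z + 49 - 49) - 3    [add and subtract 49 inside the bracket]
= -2(z - 7)² + 98 - 3    [perfect-square identity]
= -2(z - 7)² + 95    [combine constants]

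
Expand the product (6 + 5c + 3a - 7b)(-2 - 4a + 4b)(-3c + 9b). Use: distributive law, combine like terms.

36c - 108b + 90ac - 270ab - 204bc + 342b^2 + 30c^2 + 60ac^2 - 300abc - 60bc^2 + 264b^2c + 36a^2c - 108a^2b + 360ab^2 - 252b^3

(6 + 5c + 3a - 7b)(-2 - 4a + 4b)(-3c + 9b)
= (-12 - 24a + 24b - 10c - 20ac + 20bc - 6a - 12a^2 + 12ab + 14b + 28ab - 28b^2)(-3c + 9b)    [distributive law]
= (-12 - 30a + 38b - 10c - 20ac + 20bc - 12a^2 + 40ab - 28b^2)(-3c + 9b)    [combine like terms]
= 36c - 108b + 90ac - 270ab - 114bc + 342b^2 + 30c^2 - 90bc + 60ac^2 - 180abc - 60bc^2 + 180b^2c + 36a^2c - 108a^2b - 120abc + 360ab^2 + 84b^2c - 252b^3    [distributive law]
= 36c - 108b + 90ac - 270ab - 204bc + 342b^2 + 30c^2 + 60ac^2 - 300abc - 60bc^2 + 264b^2c + 36a^2c - 108a^2b + 360ab^2 - 252b^3    [combine like terms]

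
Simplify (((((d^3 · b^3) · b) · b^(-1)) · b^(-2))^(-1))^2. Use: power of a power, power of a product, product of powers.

(((((d^3 · b^3) · b) · b^(-1)) · b^(-2))^(-1))^2
= ((((d^3 · b^3) · b) · b^(-1)) · b^(-2))^(-2)    [power of a power]
= ((((d^3 · b^3) · b) · b^(-1))^(-2)) · ((b^(-2))^(-2))    [power of a product]
= ((((d^3 · b^3) · b)^(-2)) · ((b^(-1))^(-2))) · ((b^(-2))^(-2))    [power of a product]
= ((((d^3 · b^3)^(-2)) · (b^(-2))) · ((b^(-1))^(-2))) · ((b^(-2))^(-2))    [power of a product]
= (((((d^3)^(-2)) · ((b^3)^(-2))) · (b^(-2))) · ((b^(-1))^(-2))) · ((b^(-2))^(-2))    [power of a product]
= (((d^(-6) · ((b^3)^(-2))) · (b^(-2))) · ((b^(-1))^(-2))) · ((b^(-2))^(-2))    [power of a power]
= (((d^(-6) · b^(-6)) · (b^(-2))) · ((b^(-1))^(-2))) · ((b^(-2))^(-2))    [power of a power]
= (((d^(-6) · b^(-6)) · b^(-2)) · b^2) · ((b^(-2))^(-2))    [power of a power]
= (((d^(-6) · b^(-6)) · b^(-2)) · b^2) · b^4    [power of a power]
= b^(-2)d^(-6)    [product of powers]

b^(-2)d^(-6)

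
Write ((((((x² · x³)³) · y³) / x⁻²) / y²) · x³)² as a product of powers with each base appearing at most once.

((((((x² · x³)³) · y³) / x⁻²) / y²) · x³)²
= ((((((x² · x³)³) · y³) / x⁻²) / y²)²) · ((x³)²)    [power of a product]
= ((((((x² · x³)³) · y³) / x⁻²)²) / ((y²)²)) · ((x³)²)    [power of a quotient]
= ((((((x² · x³)³) · y³)²) / ((x⁻²)²)) / ((y²)²)) · ((x³)²)    [power of a quotient]
= ((((((x² · x³)³)²) · ((y³)²)) / ((x⁻²)²)) / ((y²)²)) · ((x³)²)    [power of a product]
= (((((x² · x³)⁶) · ((y³)²)) / ((x⁻²)²)) / ((y²)²)) · ((x³)²)    [power of a power]
= ((((((x²)⁶) · ((x³)⁶)) · ((y³)²)) / ((x⁻²)²)) / ((y²)²)) · ((x³)²)    [power of a product]
= ((((x¹² · ((x³)⁶)) · ((y³)²)) / ((x⁻²)²)) / ((y²)²)) · ((x³)²)    [power of a power]
= ((((x¹² · x¹⁸) · ((y³)²)) / ((x⁻²)²)) / ((y²)²)) · ((x³)²)    [power of a power]
= (((x³⁰ · ((y³)²)) / ((x⁻²)²)) / ((y²)²)) · ((x³)²)    [product of powers]
= (((x³⁰ · y⁶) / ((x⁻²)²)) / ((y²)²)) · ((x³)²)    [power of a power]
= (((x³⁰ · y⁶) / x⁻⁴) / ((y²)²)) · ((x³)²)    [power of a power]
= (((x³⁰ · y⁶) / x⁻⁴) / y⁴) · ((x³)²)    [power of a power]
= (((x³⁰ · y⁶) / x⁻⁴) / y⁴) · x⁶    [power of a power]
= x⁴⁰y²    [quotient of powers; product of powers]

x⁴⁰y²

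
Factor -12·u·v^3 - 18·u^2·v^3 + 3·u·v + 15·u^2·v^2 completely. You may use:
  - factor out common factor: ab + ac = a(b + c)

-12·u·v^3 - 18·u^2·v^3 + 3·u·v + 15·u^2·v^2
= 3(-4·u·v^3 - 6·u^2·v^3 + u·v + 5·u^2·v^2)    [factor out 3]
= 3·u·v(-4·v^2 - 6·u·v^2 + 1 + 5·u·v)    [factor out u·v]

3·u·v(-4·v^2 - 6·u·v^2 + 1 + 5·u·v)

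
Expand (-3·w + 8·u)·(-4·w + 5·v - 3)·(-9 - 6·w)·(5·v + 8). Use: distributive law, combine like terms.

-90·v·w^2 - 1296·w^2 - 360·v·w^3 - 576·w^3 + 675·v^2·w + 675·v·w + 450·v^2·w^2 - 648·w + 240·u·v·w + 3456·u·w + 960·u·v·w^2 + 1536·u·w^2 - 1800·u·v^2 - 1800·u·v - 1200·u·v^2·w + 1728·u

(-3·w + 8·u)·(-4·w + 5·v - 3)·(-9 - 6·w)·(5·v + 8)
= (12·w^2 - 15·v·w + 9·w - 32·u·w + 40·u·v - 24·u)·(-9 - 6·w)·(5·v + 8)    [distributive law]
= (-108·w^2 - 72·w^3 + 135·v·w + 90·v·w^2 - 81·w - 54·w^2 + 288·u·w + 192·u·w^2 - 360·u·v - 240·u·v·w + 216·u + 144·u·w)·(5·v + 8)    [distributive law]
= (-162·w^2 - 72·w^3 + 135·v·w + 90·v·w^2 - 81·w + 432·u·w + 192·u·w^2 - 360·u·v - 240·u·v·w + 216·u)·(5·v + 8)    [combine like terms]
= -810·v·w^2 - 1296·w^2 - 360·v·w^3 - 576·w^3 + 675·v^2·w + 1080·v·w + 450·v^2·w^2 + 720·v·w^2 - 405·v·w - 648·w + 2160·u·v·w + 3456·u·w + 960·u·v·w^2 + 1536·u·w^2 - 1800·u·v^2 - 2880·u·v - 1200·u·v^2·w - 1920·u·v·w + 1080·u·v + 1728·u    [distributive law]
= -90·v·w^2 - 1296·w^2 - 360·v·w^3 - 576·w^3 + 675·v^2·w + 675·v·w + 450·v^2·w^2 - 648·w + 240·u·v·w + 3456·u·w + 960·u·v·w^2 + 1536·u·w^2 - 1800·u·v^2 - 1800·u·v - 1200·u·v^2·w + 1728·u    [combine like terms]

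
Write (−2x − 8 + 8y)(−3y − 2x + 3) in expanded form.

(−2x − 8 + 8y)(−3y − 2x + 3)
= 6xy + 4x² − 6x + 24y + 16x − 24 − 24y² − 16xy + 24y    [distributive law]
= −10xy + 4x² + 10x + 48y − 24 − 24y²    [combine like terms]

−10xy + 4x² + 10x + 48y − 24 − 24y²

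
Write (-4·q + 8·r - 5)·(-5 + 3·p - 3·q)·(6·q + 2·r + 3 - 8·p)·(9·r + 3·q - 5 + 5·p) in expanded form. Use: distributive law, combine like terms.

(-4·q + 8·r - 5)·(-5 + 3·p - 3·q)·(6·q + 2·r + 3 - 8·p)·(9·r + 3·q - 5 + 5·p)
= (20·q - 12·p·q + 12·q^2 - 40·r + 24·p·r - 24·q·r + 25 - 15·p + 15·q)·(6·q + 2·r + 3 - 8·p)·(9·r + 3·q - 5 + 5·p)    [distributive law]
= (35·q - 12·p·q + 12·q^2 - 40·r + 24·p·r - 24·q·r + 25 - 15·p)·(6·q + 2·r + 3 - 8·p)·(9·r + 3·q - 5 + 5·p)    [combine like terms]
= (210·q^2 + 70·q·r + 105·q - 280·p·q - 72·p·q^2 - 24·p·q·r - 36·p·q + 96·p^2·q + 72·q^3 + 24·q^2·r + 36·q^2 - 96·p·q^2 - 240·q·r - 80·r^2 - 120·r + 320·p·r + 144·p·q·r + 48·p·r^2 + 72·p·r - 192·p^2·r - 144·q^2·r - 48·q·r^2 - 72·q·r + 192·p·q·r + 150·q + 50·r + 75 - 200·p - 90·p·q - 30·p·r - 45·p + 120·p^2)·(9·r + 3·q - 5 + 5·p)    [distributive law]
= (246·q^2 - 242·q·r + 255·q - 406·p·q - 168·p·q^2 + 312·p·q·r + 96·p^2·q + 72·q^3 - 120·q^2·r - 80·r^2 - 70·r + 362·p·r + 48·p·r^2 - 192·p^2·r - 48·q·r^2 + 75 - 245·p + 120·p^2)·(9·r + 3·q - 5 + 5·p)    [combine like terms]
= 2214·q^2·r + 738·q^3 - 1230·q^2 + 1230·p·q^2 - 2178·q·r^2 - 726·q^2·r + 1210·q·r - 1210·p·q·r + 2295·q·r + 765·q^2 - 1275·q + 1275·p·q - 3654·p·q·r - 1218·p·q^2 + 2030·p·q - 2030·p^2·q - 1512·p·q^2·r - 504·p·q^3 + 840·p·q^2 - 840·p^2·q^2 + 2808·p·q·r^2 + 936·p·q^2·r - 1560·p·q·r + 1560·p^2·q·r + 864·p^2·q·r + 288·p^2·q^2 - 480·p^2·q + 480·p^3·q + 648·q^3·r + 216·q^4 - 360·q^3 + 360·p·q^3 - 1080·q^2·r^2 - 360·q^3·r + 600·q^2·r - 600·p·q^2·r - 720·r^3 - 240·q·r^2 + 400·r^2 - 400·p·r^2 - 630·r^2 - 210·q·r + 350·r - 350·p·r + 3258·p·r^2 + 1086·p·q·r - 1810·p·r + 1810·p^2·r + 432·p·r^3 + 144·p·q·r^2 - 240·p·r^2 + 240·p^2·r^2 - 1728·p^2·r^2 - 576·p^2·q·r + 960·p^2·r - 960·p^3·r - 432·q·r^3 - 144·q^2·r^2 + 240·q·r^2 - 240·p·q·r^2 + 675·r + 225·q - 375 + 375·p - 2205·p·r - 735·p·q + 1225·p - 1225·p^2 + 1080·p^2·r + 360·p^2·q - 600·p^2 + 600·p^3    [distributive law]
= 2088·q^2·r + 378·q^3 - 465·q^2 + 852·p·q^2 - 2178·q·r^2 + 3295·q·r - 5338·p·q·r - 1050·q + 2570·p·q - 2150·p^2·q - 1176·p·q^2·r - 144·p·q^3 - 552·p^2·q^2 + 2712·p·q·r^2 + 1848·p^2·q·r + 480·p^3·q + 288·q^3·r + 216·q^4 - 1224·q^2·r^2 - 720·r^3 - 230·r^2 + 2618·p·r^2 + 1025·r - 4365·p·r + 3850·p^2·r + 432·p·r^3 - 1488·p^2·r^2 - 960·p^3·r - 432·q·r^3 - 375 + 1600·p - 1825·p^2 + 600·p^3    [combine like terms]

2088·q^2·r + 378·q^3 - 465·q^2 + 852·p·q^2 - 2178·q·r^2 + 3295·q·r - 5338·p·q·r - 1050·q + 2570·p·q - 2150·p^2·q - 1176·p·q^2·r - 144·p·q^3 - 552·p^2·q^2 + 2712·p·q·r^2 + 1848·p^2·q·r + 480·p^3·q + 288·q^3·r + 216·q^4 - 1224·q^2·r^2 - 720·r^3 - 230·r^2 + 2618·p·r^2 + 1025·r - 4365·p·r + 3850·p^2·r + 432·p·r^3 - 1488·p^2·r^2 - 960·p^3·r - 432·q·r^3 - 375 + 1600·p - 1825·p^2 + 600·p^3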